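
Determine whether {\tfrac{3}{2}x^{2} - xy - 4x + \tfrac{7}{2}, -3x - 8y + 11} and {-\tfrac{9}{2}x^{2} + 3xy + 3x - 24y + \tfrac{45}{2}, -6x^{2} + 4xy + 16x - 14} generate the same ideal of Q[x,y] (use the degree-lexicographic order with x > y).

Yes, the ideals are equal.

For a fixed monomial order, each ideal has a unique reduced Gröbner basis; comparing bases decides equality.
Buchberger on the first generating set:
f_1 = \tfrac{3}{2}x^{2} - xy - 4x + \tfrac{7}{2}, LT = x^{2}.
f_2 = -3x - 8y + 11, LT = x.

S(f_1,f_2): lcm = x^{2}. S = -\tfrac{10}{3}xy + x + \tfrac{7}{3}.
  leading term xy: subtract (\tfrac{10}{9}y)·f_2 from -\tfrac{10}{3}xy + x + \tfrac{7}{3} → \tfrac{80}{9}y^{2} + x - \tfrac{110}{9}y + \tfrac{7}{3}
  leading term y^{2}: no divisor's leading term divides it; move \tfrac{80}{9}y^{2} to the remainder.
  leading term x: subtract (-\tfrac{1}{3})·f_2 from x - \tfrac{110}{9}y + \tfrac{7}{3} → -\tfrac{134}{9}y + 6
  leading term y: no divisor's leading term divides it; move -\tfrac{134}{9}y to the remainder.
  leading term 1: no divisor's leading term divides it; move 6 to the remainder.
  remainder \tfrac{80}{9}y^{2} - \tfrac{134}{9}y + 6 ≠ 0; add g_3 = \tfrac{80}{9}y^{2} - \tfrac{134}{9}y + 6 to the basis.

The other S-polynomials (S(f_1,g_3), S(f_2,g_3)) all reduce to 0 modulo the current basis, so we have a Gröbner basis.
Inter-reduce: drop elements whose leading term is divisible by another's, tail-reduce, and make monic.
Reduced Gröbner basis: {y^{2} - \tfrac{67}{40}y + \tfrac{27}{40}, x + \tfrac{8}{3}y - \tfrac{11}{3}}.

Buchberger on the second generating set:
h_1 = -\tfrac{9}{2}x^{2} + 3xy + 3x - 24y + \tfrac{45}{2}, LT = x^{2}.
h_2 = -6x^{2} + 4xy + 16x - 14, LT = x^{2}.

S(h_1,h_2): lcm = x^{2}. S = 2x + \tfrac{16}{3}y - \tfrac{22}{3}.
  leading term x: no divisor's leading term divides it; move 2x to the remainder.
  leading term y: no divisor's leading term divides it; move \tfrac{16}{3}y to the remainder.
  leading term 1: no divisor's leading term divides it; move -\tfrac{22}{3} to the remainder.
  remainder 2x + \tfrac{16}{3}y - \tfrac{22}{3} ≠ 0; add k_3 = 2x + \tfrac{16}{3}y - \tfrac{22}{3} to the basis.

S(h_1,k_3): lcm = x^{2}. S = -\tfrac{10}{3}xy + 3x + \tfrac{16}{3}y - 5.
  leading term xy: subtract (-\tfrac{5}{3}y)·k_3 from -\tfrac{10}{3}xy + 3x + \tfrac{16}{3}y - 5 → \tfrac{80}{9}y^{2} + 3x - \tfrac{62}{9}y - 5
  leading term y^{2}: no divisor's leading term divides it; move \tfrac{80}{9}y^{2} to the remainder.
  leading term x: subtract (\tfrac{3}{2})·k_3 from 3x - \tfrac{62}{9}y - 5 → -\tfrac{134}{9}y + 6
  leading term y: no divisor's leading term divides it; move -\tfrac{134}{9}y to the remainder.
  leading term 1: no divisor's leading term divides it; move 6 to the remainder.
  remainder \tfrac{80}{9}y^{2} - \tfrac{134}{9}y + 6 ≠ 0; add k_4 = \tfrac{80}{9}y^{2} - \tfrac{134}{9}y + 6 to the basis.

The other S-polynomials (S(h_2,k_3), S(h_1,k_4), S(h_2,k_4), S(k_3,k_4)) all reduce to 0 modulo the current basis, so we have a Gröbner basis.
Inter-reduce: drop elements whose leading term is divisible by another's, tail-reduce, and make monic.
Reduced Gröbner basis: {y^{2} - \tfrac{67}{40}y + \tfrac{27}{40}, x + \tfrac{8}{3}y - \tfrac{11}{3}}.

These coincide, so the ideals are equal.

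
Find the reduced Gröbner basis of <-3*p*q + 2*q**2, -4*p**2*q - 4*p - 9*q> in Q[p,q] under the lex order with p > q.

f_1 = -3*p*q + 2*q**2, LT = p*q.
f_2 = -4*p**2*q - 4*p - 9*q, LT = p**2*q.

S(f_1,f_2): lcm = p**2*q. S = -2/3*p*q**2 - p - 9/4*q.
  leading term p*q**2: subtract (2/9*q)·f_1 from -2/3*p*q**2 - p - 9/4*q → -p - 4/9*q**3 - 9/4*q
  leading term p: no divisor's leading term divides it; move -p to the remainder.
  leading term q**3: no divisor's leading term divides it; move -4/9*q**3 to the remainder.
  leading term q: no divisor's leading term divides it; move -9/4*q to the remainder.
  remainder -p - 4/9*q**3 - 9/4*q ≠ 0; add g_3 = -p - 4/9*q**3 - 9/4*q to the basis.

S(f_1,g_3): lcm = p*q. S = -4/9*q**4 - 35/12*q**2.
  leading term q**4: no divisor's leading term divides it; move -4/9*q**4 to the remainder.
  leading term q**2: no divisor's leading term divides it; move -35/12*q**2 to the remainder.
  remainder -4/9*q**4 - 35/12*q**2 ≠ 0; add g_4 = -4/9*q**4 - 35/12*q**2 to the basis.

The other S-polynomials (S(f_2,g_3), S(f_1,g_4), S(f_2,g_4), S(g_3,g_4)) all reduce to 0 modulo the current basis, so we have a Gröbner basis.
Inter-reduce: drop elements whose leading term is divisible by another's, tail-reduce, and make monic.

G = {p + 4/9*q**3 + 9/4*q, q**4 + 105/16*q**2}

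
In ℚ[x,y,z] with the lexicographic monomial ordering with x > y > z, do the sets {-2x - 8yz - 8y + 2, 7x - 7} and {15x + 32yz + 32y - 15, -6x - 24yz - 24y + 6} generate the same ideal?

Yes, the ideals are equal.

For a fixed monomial order, each ideal has a unique reduced Gröbner basis; comparing bases decides equality.
Buchberger on the first generating set:
f_1 = -2x - 8yz - 8y + 2, LT = x.
f_2 = 7x - 7, LT = x.

S(f_1,f_2): lcm = x. S = 4yz + 4y.
  reduce S modulo (f_1, f_2):
  remainder 4yz + 4y ≠ 0; add g_3 = 4yz + 4y to the basis.

The other S-polynomials (S(f_1,g_3), S(f_2,g_3)) all reduce to 0 modulo the current basis, so we have a Gröbner basis.
Inter-reduce: drop elements whose leading term is divisible by another's, tail-reduce, and make monic.
Reduced Gröbner basis: {x - 1, yz + y}.

Buchberger on the second generating set:
h_1 = 15x + 32yz + 32y - 15, LT = x.
h_2 = -6x - 24yz - 24y + 6, LT = x.

S(h_1,h_2): lcm = x. S = -28/15yz - 28/15y.
  reduce S modulo (h_1, h_2):
  remainder -28/15yz - 28/15y ≠ 0; add k_3 = -28/15yz - 28/15y to the basis.

The other S-polynomials (S(h_1,k_3), S(h_2,k_3)) all reduce to 0 modulo the current basis, so we have a Gröbner basis.
Inter-reduce: drop elements whose leading term is divisible by another's, tail-reduce, and make monic.
Reduced Gröbner basis: {x - 1, yz + y}.

The two bases agree; hence the ideals are identical.
The choice of monomial ordering does not affect the verdict — as long as both bases are computed under the same ordering, their equality decides ideal equality.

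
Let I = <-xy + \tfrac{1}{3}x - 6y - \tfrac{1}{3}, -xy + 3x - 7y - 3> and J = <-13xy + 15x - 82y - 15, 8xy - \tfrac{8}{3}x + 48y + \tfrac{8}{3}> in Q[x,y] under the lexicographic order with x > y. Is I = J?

Yes, the ideals are equal.

For a fixed monomial order, each ideal has a unique reduced Gröbner basis; comparing bases decides equality.
Buchberger on the first generating set:
f_1 = -xy + \tfrac{1}{3}x - 6y - \tfrac{1}{3}, LT = xy.
f_2 = -xy + 3x - 7y - 3, LT = xy.

S(f_1,f_2): lcm = xy. S = \tfrac{8}{3}x - y - \tfrac{8}{3}.
  reduce S modulo (f_1, f_2):
  remainder \tfrac{8}{3}x - y - \tfrac{8}{3} ≠ 0; add g_3 = \tfrac{8}{3}x - y - \tfrac{8}{3} to the basis.

S(f_1,g_3): lcm = xy. S = -\tfrac{1}{3}x + \tfrac{3}{8}y^{2} + 7y + \tfrac{1}{3}.
  reduce S modulo (f_1, f_2, g_3):
  remainder \tfrac{3}{8}y^{2} + \tfrac{55}{8}y ≠ 0; add g_4 = \tfrac{3}{8}y^{2} + \tfrac{55}{8}y to the basis.

The other S-polynomials (S(f_2,g_3), S(f_1,g_4), S(f_2,g_4), S(g_3,g_4)) all reduce to 0 modulo the current basis, so we have a Gröbner basis.
Inter-reduce: drop elements whose leading term is divisible by another's, tail-reduce, and make monic.
Reduced Gröbner basis: {x - \tfrac{3}{8}y - 1, y^{2} + \tfrac{55}{3}y}.

Buchberger on the second generating set:
h_1 = -13xy + 15x - 82y - 15, LT = xy.
h_2 = 8xy - \tfrac{8}{3}x + 48y + \tfrac{8}{3}, LT = xy.

S(h_1,h_2): lcm = xy. S = -\tfrac{32}{39}x + \tfrac{4}{13}y + \tfrac{32}{39}.
  reduce S modulo (h_1, h_2):
  remainder -\tfrac{32}{39}x + \tfrac{4}{13}y + \tfrac{32}{39} ≠ 0; add k_3 = -\tfrac{32}{39}x + \tfrac{4}{13}y + \tfrac{32}{39} to the basis.

S(h_1,k_3): lcm = xy. S = -\tfrac{15}{13}x + \tfrac{3}{8}y^{2} + \tfrac{95}{13}y + \tfrac{15}{13}.
  reduce S modulo (h_1, h_2, k_3):
  remainder \tfrac{3}{8}y^{2} + \tfrac{55}{8}y ≠ 0; add k_4 = \tfrac{3}{8}y^{2} + \tfrac{55}{8}y to the basis.

The other S-polynomials (S(h_2,k_3), S(h_1,k_4), S(h_2,k_4), S(k_3,k_4)) all reduce to 0 modulo the current basis, so we have a Gröbner basis.
Inter-reduce: drop elements whose leading term is divisible by another's, tail-reduce, and make monic.
Reduced Gröbner basis: {x - \tfrac{3}{8}y - 1, y^{2} + \tfrac{55}{3}y}.

Same reduced basis, so the two generating sets span the same ideal.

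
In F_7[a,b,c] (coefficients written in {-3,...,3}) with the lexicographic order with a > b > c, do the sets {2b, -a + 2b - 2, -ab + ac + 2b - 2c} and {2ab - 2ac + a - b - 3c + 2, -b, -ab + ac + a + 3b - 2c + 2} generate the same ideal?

Two ideals are equal iff their reduced Gröbner bases coincide (the reduced basis is unique for a fixed ordering).
Buchberger on the first generating set:
f_1 = 2b, LT = b.
f_2 = -a + 2b - 2, LT = a.
f_3 = -ab + ac + 2b - 2c, LT = ab.

S(f_1,f_2): leading monomials are coprime, so the S-polynomial reduces to 0 (Buchberger's first criterion).
S(f_1,f_3): lcm = ab. S = ac + 2b - 2c.
  leading term ac: subtract (-c)·f_2 from ac + 2b - 2c → 2bc + 2b + 3c
  leading term bc: subtract (c)·f_1 from 2bc + 2b + 3c → 2b + 3c
  leading term b: subtract (1)·f_1 from 2b + 3c → 3c
  leading term c: no divisor's leading term divides it; move 3c to the remainder.
  remainder 3c ≠ 0; add g_4 = 3c to the basis.

S(f_2,f_3): lcm = ab. S = ac - 2b^2 - 3b - 2c.
  leading term ac: subtract (-c)·f_2 from ac - 2b^2 - 3b - 2c → -2b^2 + 2bc - 3b + 3c
  leading term b^2: subtract (-b)·f_1 from -2b^2 + 2bc - 3b + 3c → 2bc - 3b + 3c
  leading term bc: subtract (c)·f_1 from 2bc - 3b + 3c → -3b + 3c
  leading term b: subtract (2)·f_1 from -3b + 3c → 3c
  leading term c: subtract (1)·g_4 from 3c → 0
  remainder 0.

S(f_1,g_4): leading monomials are coprime, so the S-polynomial reduces to 0 (Buchberger's first criterion).
S(f_2,g_4): leading monomials are coprime, so the S-polynomial reduces to 0 (Buchberger's first criterion).
S(f_3,g_4): leading monomials are coprime, so the S-polynomial reduces to 0 (Buchberger's first criterion).
Every S-polynomial of the final basis reduces to 0, so we have a Gröbner basis.
Inter-reduce: drop elements whose leading term is divisible by another's, tail-reduce, and make monic.
Reduced Gröbner basis: {a + 2, b, c}.

Buchberger on the second generating set:
h_1 = 2ab - 2ac + a - b - 3c + 2, LT = ab.
h_2 = -b, LT = b.
h_3 = -ab + ac + a + 3b - 2c + 2, LT = ab.

S(h_1,h_2): lcm = ab. S = -ac - 3a + 3b + 2c + 1.
  leading term ac: no divisor's leading term divides it; move -ac to the remainder.
  leading term a: no divisor's leading term divides it; move -3a to the remainder.
  leading term b: subtract (-3)·h_2 from 3b + 2c + 1 → 2c + 1
  leading term c: no divisor's leading term divides it; move 2c to the remainder.
  leading term 1: no divisor's leading term divides it; move 1 to the remainder.
  remainder -ac - 3a + 2c + 1 ≠ 0; add k_4 = -ac - 3a + 2c + 1 to the basis.

S(h_1,h_3): lcm = ab. S = -2a - b + 3.
  leading term a: no divisor's leading term divides it; move -2a to the remainder.
  leading term b: subtract (1)·h_2 from -b + 3 → 3
  leading term 1: no divisor's leading term divides it; move 3 to the remainder.
  remainder -2a + 3 ≠ 0; add k_5 = -2a + 3 to the basis.

S(h_2,h_3): lcm = ab. S = ac + a + 3b - 2c + 2.
  leading term ac: subtract (-1)·k_4 from ac + a + 3b - 2c + 2 → -2a + 3b + 3
  leading term a: subtract (1)·k_5 from -2a + 3b + 3 → 3b
  leading term b: subtract (-3)·h_2 from 3b → 0
  remainder 0.

S(h_1,k_4): lcm = abc. S = -3ab - ac^2 - 3ac - 2bc + b + 2c^2 + c.
  leading term ab: subtract (2)·h_1 from -3ab - ac^2 - 3ac - 2bc + b + 2c^2 + c → -ac^2 + ac - 2a - 2bc + 3b + 2c^2 + 3
  leading term ac^2: subtract (c)·k_4 from -ac^2 + ac - 2a - 2bc + 3b + 2c^2 + 3 → -3ac - 2a - 2bc + 3b - c + 3
  leading term ac: subtract (3)·k_4 from -3ac - 2a - 2bc + 3b - c + 3 → -2bc + 3b
  leading term bc: subtract (2c)·h_2 from -2bc + 3b → 3b
  leading term b: subtract (-3)·h_2 from 3b → 0
  remainder 0.

S(h_2,k_4): leading monomials are coprime, so the S-polynomial reduces to 0 (Buchberger's first criterion).
S(h_3,k_4): lcm = abc. S = -3ab - ac^2 - ac - bc + b + 2c^2 - 2c.
  leading term ab: subtract (2)·h_1 from -3ab - ac^2 - ac - bc + b + 2c^2 - 2c → -ac^2 + 3ac - 2a - bc + 3b + 2c^2 - 3c + 3
  leading term ac^2: subtract (c)·k_4 from -ac^2 + 3ac - 2a - bc + 3b + 2c^2 - 3c + 3 → -ac - 2a - bc + 3b + 3c + 3
  leading term ac: subtract (1)·k_4 from -ac - 2a - bc + 3b + 3c + 3 → a - bc + 3b + c + 2
  leading term a: subtract (3)·k_5 from a - bc + 3b + c + 2 → -bc + 3b + c
  leading term bc: subtract (c)·h_2 from -bc + 3b + c → 3b + c
  leading term b: subtract (-3)·h_2 from 3b + c → c
  leading term c: no divisor's leading term divides it; move c to the remainder.
  remainder c ≠ 0; add k_6 = c to the basis.

S(h_1,k_5): lcm = ab. S = -ac - 3a + b + 2c + 1.
  leading term ac: subtract (1)·k_4 from -ac - 3a + b + 2c + 1 → b
  leading term b: subtract (-1)·h_2 from b → 0
  remainder 0.

S(h_2,k_5): leading monomials are coprime, so the S-polynomial reduces to 0 (Buchberger's first criterion).
S(h_3,k_5): lcm = ab. S = -ac - a + 2b + 2c - 2.
  leading term ac: subtract (1)·k_4 from -ac - a + 2b + 2c - 2 → 2a + 2b - 3
  leading term a: subtract (-1)·k_5 from 2a + 2b - 3 → 2b
  leading term b: subtract (-2)·h_2 from 2b → 0
  remainder 0.

S(k_4,k_5): lcm = ac. S = 3a + 3c - 1.
  leading term a: subtract (2)·k_5 from 3a + 3c - 1 → 3c
  leading term c: subtract (3)·k_6 from 3c → 0
  remainder 0.

S(h_1,k_6): leading monomials are coprime, so the S-polynomial reduces to 0 (Buchberger's first criterion).
S(h_2,k_6): leading monomials are coprime, so the S-polynomial reduces to 0 (Buchberger's first criterion).
S(h_3,k_6): leading monomials are coprime, so the S-polynomial reduces to 0 (Buchberger's first criterion).
S(k_4,k_6): lcm = ac. S = 3a - 2c - 1.
  leading term a: subtract (2)·k_5 from 3a - 2c - 1 → -2c
  leading term c: subtract (-2)·k_6 from -2c → 0
  remainder 0.

S(k_5,k_6): leading monomials are coprime, so the S-polynomial reduces to 0 (Buchberger's first criterion).
Every S-polynomial of the final basis reduces to 0, so we have a Gröbner basis.
Inter-reduce: drop elements whose leading term is divisible by another's, tail-reduce, and make monic.
Reduced Gröbner basis: {a + 2, b, c}.

The two bases agree; hence the ideals are identical.

Yes, the ideals are equal.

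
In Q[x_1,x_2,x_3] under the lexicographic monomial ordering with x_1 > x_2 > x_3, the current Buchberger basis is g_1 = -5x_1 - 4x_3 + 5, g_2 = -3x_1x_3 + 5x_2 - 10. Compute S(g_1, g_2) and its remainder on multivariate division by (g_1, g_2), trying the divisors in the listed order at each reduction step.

S(g_1, g_2) = 5/3x_2 + 4/5x_3^2 - x_3 - 10/3; remainder on division = 5/3x_2 + 4/5x_3^2 - x_3 - 10/3.

lcm(LM(g_1), LM(g_2)) = x_1x_3.
S = (lcm/LT(g_1))·g_1 − (lcm/LT(g_2))·g_2 = 5/3x_2 + 4/5x_3^2 - x_3 - 10/3.
Reduce S modulo (g_1, g_2) in that order:
  leading term x_2: no divisor's leading term divides it; move 5/3x_2 to the remainder.
  leading term x_3^2: no divisor's leading term divides it; move 4/5x_3^2 to the remainder.
  leading term x_3: no divisor's leading term divides it; move -x_3 to the remainder.
  leading term 1: no divisor's leading term divides it; move -10/3 to the remainder.
The remainder 5/3x_2 + 4/5x_3^2 - x_3 - 10/3 is nonzero, so it would be added as the next basis element.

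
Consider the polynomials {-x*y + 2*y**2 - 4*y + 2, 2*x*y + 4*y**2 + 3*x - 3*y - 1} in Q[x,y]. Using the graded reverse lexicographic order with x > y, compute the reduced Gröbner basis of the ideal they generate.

f_1 = -x*y + 2*y**2 - 4*y + 2, LT = x*y.
f_2 = 2*x*y + 4*y**2 + 3*x - 3*y - 1, LT = x*y.

S(f_1,f_2): lcm = x*y. S = -4*y**2 - 3/2*x + 11/2*y - 3/2.
  reduce S modulo (f_1, f_2):
  remainder -4*y**2 - 3/2*x + 11/2*y - 3/2 ≠ 0; add g_3 = -4*y**2 - 3/2*x + 11/2*y - 3/2 to the basis.

S(f_1,g_3): lcm = x*y**2. S = -2*y**3 - 3/8*x**2 + 11/8*x*y + 4*y**2 - 3/8*x - 2*y.
  reduce S modulo (f_1, f_2, g_3):
  remainder -3/8*x**2 - 39/16*x - 35/16*y + 35/16 ≠ 0; add g_4 = -3/8*x**2 - 39/16*x - 35/16*y + 35/16 to the basis.

The other S-polynomials (S(f_2,g_3), S(f_1,g_4), S(f_2,g_4), S(g_3,g_4)) all reduce to 0 modulo the current basis, so we have a Gröbner basis.
Inter-reduce: drop elements whose leading term is divisible by another's, tail-reduce, and make monic.

G = {x**2 + 13/2*x + 35/6*y - 35/6, x*y + 3/4*x + 5/4*y - 5/4, y**2 + 3/8*x - 11/8*y + 3/8}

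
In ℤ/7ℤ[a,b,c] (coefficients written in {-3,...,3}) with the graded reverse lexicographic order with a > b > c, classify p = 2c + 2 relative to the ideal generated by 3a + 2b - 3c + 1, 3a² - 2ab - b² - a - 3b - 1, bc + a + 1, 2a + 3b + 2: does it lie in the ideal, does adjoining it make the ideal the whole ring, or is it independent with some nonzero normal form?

First compute the reduced Gröbner basis of I by Buchberger's algorithm.
f_1 = 3a + 2b - 3c + 1, LT = a.
f_2 = 3a² - 2ab - b² - a - 3b - 1, LT = a².
f_3 = bc + a + 1, LT = bc.
f_4 = 2a + 3b + 2, LT = a.

S(f_1,f_2): lcm = a². S = -ab - 2b² - ac + 3a + b - 2.
  leading term ab: subtract (2b)·f_1 from -ab - 2b² - ac + 3a + b - 2 → b² - ac - bc + 3a - b - 2
  leading term b²: no divisor's leading term divides it; move b² to the remainder.
  leading term ac: subtract (2c)·f_1 from -ac - bc + 3a - b - 2 → 2bc - c² + 3a - b - 2c - 2
  leading term bc: subtract (2)·f_3 from 2bc - c² + 3a - b - 2c - 2 → -c² + a - b - 2c + 3
  leading term c²: no divisor's leading term divides it; move -c² to the remainder.
  leading term a: subtract (-2)·f_1 from a - b - 2c + 3 → 3b - c - 2
  leading term b: no divisor's leading term divides it; move 3b to the remainder.
  leading term c: no divisor's leading term divides it; move -c to the remainder.
  leading term 1: no divisor's leading term divides it; move -2 to the remainder.
  remainder b² - c² + 3b - c - 2 ≠ 0; add h_5 = b² - c² + 3b - c - 2 to the basis.

S(f_1,f_4): lcm = a. S = -2b - c - 3.
  leading term b: no divisor's leading term divides it; move -2b to the remainder.
  leading term c: no divisor's leading term divides it; move -c to the remainder.
  leading term 1: no divisor's leading term divides it; move -3 to the remainder.
  remainder -2b - c - 3 ≠ 0; add h_6 = -2b - c - 3 to the basis.

S(f_2,f_4): lcm = a². S = -ab + 2b² + a - b + 2.
  leading term ab: subtract (2b)·f_1 from -ab + 2b² + a - b + 2 → -2b² - bc + a - 3b + 2
  leading term b²: subtract (-2)·h_5 from -2b² - bc + a - 3b + 2 → -bc - 2c² + a + 3b - 2c - 2
  leading term bc: subtract (-1)·f_3 from -bc - 2c² + a + 3b - 2c - 2 → -2c² + 2a + 3b - 2c - 1
  leading term c²: no divisor's leading term divides it; move -2c² to the remainder.
  leading term a: subtract (3)·f_1 from 2a + 3b - 2c - 1 → -3b + 3
  leading term b: subtract (-2)·h_6 from -3b + 3 → -2c - 3
  leading term c: no divisor's leading term divides it; move -2c to the remainder.
  leading term 1: no divisor's leading term divides it; move -3 to the remainder.
  remainder -2c² - 2c - 3 ≠ 0; add h_7 = -2c² - 2c - 3 to the basis.

S(f_3,h_5): lcm = b²c. S = c³ + ab - 3bc + c² + b + 2c.
  leading term c³: subtract (3c)·h_7 from c³ + ab - 3bc + c² + b + 2c → ab - 3bc + b - 3c
  leading term ab: subtract (-2b)·f_1 from ab - 3bc + b - 3c → -3b² - 2bc + 3b - 3c
  leading term b²: subtract (-3)·h_5 from -3b² - 2bc + 3b - 3c → -2bc - 3c² - 2b + c + 1
  leading term bc: subtract (-2)·f_3 from -2bc - 3c² - 2b + c + 1 → -3c² + 2a - 2b + c + 3
  leading term c²: subtract (-2)·h_7 from -3c² + 2a - 2b + c + 3 → 2a - 2b - 3c - 3
  leading term a: subtract (3)·f_1 from 2a - 2b - 3c - 3 → -b - c + 1
  leading term b: subtract (-3)·h_6 from -b - c + 1 → 3c - 1
  leading term c: no divisor's leading term divides it; move 3c to the remainder.
  leading term 1: no divisor's leading term divides it; move -1 to the remainder.
  remainder 3c - 1 ≠ 0; add h_8 = 3c - 1 to the basis.

The other S-polynomials (S(f_1,f_3), S(f_2,f_3), S(f_3,f_4), S(f_1,h_5), S(f_2,h_5), S(f_4,h_5), S(f_1,h_6), S(f_2,h_6), S(f_3,h_6), S(f_4,h_6), S(h_5,h_6), S(f_1,h_7), S(f_2,h_7), S(f_3,h_7), S(f_4,h_7), S(h_5,h_7), S(h_6,h_7), S(f_1,h_8), S(f_2,h_8), S(f_3,h_8), S(f_4,h_8), S(h_5,h_8), S(h_6,h_8), S(h_7,h_8)) all reduce to 0 modulo the current basis, so we have a Gröbner basis.
Inter-reduce: drop elements whose leading term is divisible by another's, tail-reduce, and make monic.
Reduced Gröbner basis: {a + 2, b - 3, c + 2}.
Label its elements g_1 = a + 2, g_2 = b - 3, g_3 = c + 2.

Reduce p = 2c + 2 modulo G:
  leading term c: subtract (2)·g_3 from 2c + 2 → -2
  leading term 1: no divisor's leading term divides it; move -2 to the remainder.
  normal form = -2.
The normal form is nonzero, so p ∉ I. Since p minus its normal form lies in I, I + (p) = I + (r) where r = -2; decide whether this ideal is the whole ring.
Here r = -2 is a nonzero constant, hence a unit: 1 ∈ I + (p), the Gröbner basis of I + (p) is {1}, and the enlarged system has no common solution — adjoining p is inconsistent.

Adjoining 2c + 2 makes the ideal the whole ring: the system is inconsistent.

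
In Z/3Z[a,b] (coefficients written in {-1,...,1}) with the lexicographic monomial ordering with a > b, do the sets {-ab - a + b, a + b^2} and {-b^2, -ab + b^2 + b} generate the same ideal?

No, the ideals differ.

Two ideals are equal iff their reduced Gröbner bases coincide (the reduced basis is unique for a fixed ordering).
Buchberger on the first generating set:
f_1 = -ab - a + b, LT = ab.
f_2 = a + b^2, LT = a.

S(f_1,f_2): lcm = ab. S = a - b^3 - b.
  leading term a: subtract (1)·f_2 from a - b^3 - b → -b^3 - b^2 - b
  leading term b^3: no divisor's leading term divides it; move -b^3 to the remainder.
  leading term b^2: no divisor's leading term divides it; move -b^2 to the remainder.
  leading term b: no divisor's leading term divides it; move -b to the remainder.
  remainder -b^3 - b^2 - b ≠ 0; add g_3 = -b^3 - b^2 - b to the basis.

S(f_1,g_3): lcm = ab^3. S = -ab - b^3.
  leading term ab: subtract (1)·f_1 from -ab - b^3 → a - b^3 - b
  leading term a: subtract (1)·f_2 from a - b^3 - b → -b^3 - b^2 - b
  leading term b^3: subtract (1)·g_3 from -b^3 - b^2 - b → 0
  remainder 0.

S(f_2,g_3): leading monomials are coprime, so the S-polynomial reduces to 0 (Buchberger's first criterion).
Every S-polynomial of the final basis reduces to 0, so we have a Gröbner basis.
Inter-reduce: drop elements whose leading term is divisible by another's, tail-reduce, and make monic.
Reduced Gröbner basis: {a + b^2, b^3 + b^2 + b}.

Buchberger on the second generating set:
h_1 = -b^2, LT = b^2.
h_2 = -ab + b^2 + b, LT = ab.

S(h_1,h_2): lcm = ab^2. S = b^3 + b^2.
  leading term b^3: subtract (-b)·h_1 from b^3 + b^2 → b^2
  leading term b^2: subtract (-1)·h_1 from b^2 → 0
  remainder 0.

Every S-polynomial of the final basis reduces to 0, so we have a Gröbner basis.
Inter-reduce: drop elements whose leading term is divisible by another's, tail-reduce, and make monic.
Reduced Gröbner basis: {ab - b, b^2}.

The bases are distinct; the ideals are different.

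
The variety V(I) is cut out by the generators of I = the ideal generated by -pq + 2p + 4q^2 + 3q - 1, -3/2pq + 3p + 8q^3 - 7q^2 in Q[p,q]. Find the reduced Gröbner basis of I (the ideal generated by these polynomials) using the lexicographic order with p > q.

f_1 = -pq + 2p + 4q^2 + 3q - 1, LT = pq.
f_2 = -3/2pq + 3p + 8q^3 - 7q^2, LT = pq.

S(f_1,f_2): lcm = pq. S = 16/3q^3 - 26/3q^2 - 3q + 1.
  leading term q^3: no divisor's leading term divides it; move 16/3q^3 to the remainder.
  leading term q^2: no divisor's leading term divides it; move -26/3q^2 to the remainder.
  leading term q: no divisor's leading term divides it; move -3q to the remainder.
  leading term 1: no divisor's leading term divides it; move 1 to the remainder.
  remainder 16/3q^3 - 26/3q^2 - 3q + 1 ≠ 0; add g_3 = 16/3q^3 - 26/3q^2 - 3q + 1 to the basis.

S(f_1,g_3): lcm = pq^3. S = -3/8pq^2 + 9/16pq - 3/16p - 4q^4 - 3q^3 + q^2.
  leading term pq^2: subtract (3/8q)·f_1 from -3/8pq^2 + 9/16pq - 3/16p - 4q^4 - 3q^3 + q^2 → -3/16pq - 3/16p - 4q^4 - 9/2q^3 - 1/8q^2 + 3/8q
  leading term pq: subtract (3/16)·f_1 from -3/16pq - 3/16p - 4q^4 - 9/2q^3 - 1/8q^2 + 3/8q → -9/16p - 4q^4 - 9/2q^3 - 7/8q^2 - 3/16q + 3/16
  leading term p: no divisor's leading term divides it; move -9/16p to the remainder.
  leading term q^4: subtract (-3/4q)·g_3 from -4q^4 - 9/2q^3 - 7/8q^2 - 3/16q + 3/16 → -11q^3 - 25/8q^2 + 9/16q + 3/16
  leading term q^3: subtract (-33/16)·g_3 from -11q^3 - 25/8q^2 + 9/16q + 3/16 → -21q^2 - 45/8q + 9/4
  leading term q^2: no divisor's leading term divides it; move -21q^2 to the remainder.
  leading term q: no divisor's leading term divides it; move -45/8q to the remainder.
  leading term 1: no divisor's leading term divides it; move 9/4 to the remainder.
  remainder -9/16p - 21q^2 - 45/8q + 9/4 ≠ 0; add g_4 = -9/16p - 21q^2 - 45/8q + 9/4 to the basis.

The other S-polynomials (S(f_2,g_3), S(f_1,g_4), S(f_2,g_4), S(g_3,g_4)) all reduce to 0 modulo the current basis, so we have a Gröbner basis.
Inter-reduce: drop elements whose leading term is divisible by another's, tail-reduce, and make monic.

G = {p + 112/3q^2 + 10q - 4, q^3 - 13/8q^2 - 9/16q + 3/16}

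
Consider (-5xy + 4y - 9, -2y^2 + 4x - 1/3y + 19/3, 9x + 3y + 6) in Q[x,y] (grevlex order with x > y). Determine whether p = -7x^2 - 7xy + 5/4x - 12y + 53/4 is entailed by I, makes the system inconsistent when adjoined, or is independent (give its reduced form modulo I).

-7x^2 - 7xy + 5/4x - 12y + 53/4 lies in I (it reduces to 0).

First compute the reduced Gröbner basis of I by Buchberger's algorithm.
f_1 = -5xy + 4y - 9, LT = xy.
f_2 = -2y^2 + 4x - 1/3y + 19/3, LT = y^2.
f_3 = 9x + 3y + 6, LT = x.

S(f_1,f_2): lcm = xy^2. S = 2x^2 - 1/6xy - 4/5y^2 + 19/6x + 9/5y.
  reduce S modulo (f_1, f_2, f_3):
  remainder 107/90y - 107/90 ≠ 0; add h_4 = 107/90y - 107/90 to the basis.

The other S-polynomials (S(f_1,f_3), S(f_2,f_3), S(f_1,h_4), S(f_2,h_4), S(f_3,h_4)) all reduce to 0 modulo the current basis, so we have a Gröbner basis.
Inter-reduce: drop elements whose leading term is divisible by another's, tail-reduce, and make monic.
Reduced Gröbner basis: {x + 1, y - 1}.
Label its elements g_1 = x + 1, g_2 = y - 1.

Reduce p = -7x^2 - 7xy + 5/4x - 12y + 53/4 modulo G:
  leading term x^2: subtract (-7x)·g_1 from -7x^2 - 7xy + 5/4x - 12y + 53/4 → -7xy + 33/4x - 12y + 53/4
  leading term xy: subtract (-7y)·g_1 from -7xy + 33/4x - 12y + 53/4 → 33/4x - 5y + 53/4
  leading term x: subtract (33/4)·g_1 from 33/4x - 5y + 53/4 → -5y + 5
  leading term y: subtract (-5)·g_2 from -5y + 5 → 0
  normal form = 0.
Since the normal form is 0, p ∈ I.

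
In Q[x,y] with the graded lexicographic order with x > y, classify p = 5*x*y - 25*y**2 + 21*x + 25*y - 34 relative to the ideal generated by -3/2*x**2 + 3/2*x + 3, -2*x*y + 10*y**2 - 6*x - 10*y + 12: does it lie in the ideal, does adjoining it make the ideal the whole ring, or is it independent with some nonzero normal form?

Adjoining 5*x*y - 25*y**2 + 21*x + 25*y - 34 makes the ideal the whole ring: the system is inconsistent.

First compute the reduced Gröbner basis of I by Buchberger's algorithm.
f_1 = -3/2*x**2 + 3/2*x + 3, LT = x**2.
f_2 = -2*x*y + 10*y**2 - 6*x - 10*y + 12, LT = x*y.

S(f_1,f_2): lcm = x**2*y. S = 5*x*y**2 - 3*x**2 - 6*x*y + 6*x - 2*y.
  leading term x*y**2: subtract (-5/2*y)·f_2 from 5*x*y**2 - 3*x**2 - 6*x*y + 6*x - 2*y → 25*y**3 - 3*x**2 - 21*x*y - 25*y**2 + 6*x + 28*y
  leading term y**3: no divisor's leading term divides it; move 25*y**3 to the remainder.
  leading term x**2: subtract (2)·f_1 from -3*x**2 - 21*x*y - 25*y**2 + 6*x + 28*y → -21*x*y - 25*y**2 + 3*x + 28*y - 6
  leading term x*y: subtract (21/2)·f_2 from -21*x*y - 25*y**2 + 3*x + 28*y - 6 → -130*y**2 + 66*x + 133*y - 132
  leading term y**2: no divisor's leading term divides it; move -130*y**2 to the remainder.
  leading term x: no divisor's leading term divides it; move 66*x to the remainder.
  leading term y: no divisor's leading term divides it; move 133*y to the remainder.
  leading term 1: no divisor's leading term divides it; move -132 to the remainder.
  remainder 25*y**3 - 130*y**2 + 66*x + 133*y - 132 ≠ 0; add h_3 = 25*y**3 - 130*y**2 + 66*x + 133*y - 132 to the basis.

The other S-polynomials (S(f_1,h_3), S(f_2,h_3)) all reduce to 0 modulo the current basis, so we have a Gröbner basis.
Inter-reduce: drop elements whose leading term is divisible by another's, tail-reduce, and make monic.
Reduced Gröbner basis: {y**3 - 26/5*y**2 + 66/25*x + 133/25*y - 132/25, x**2 - x - 2, x*y - 5*y**2 + 3*x + 5*y - 6}.
Label its elements g_1 = y**3 - 26/5*y**2 + 66/25*x + 133/25*y - 132/25, g_2 = x**2 - x - 2, g_3 = x*y - 5*y**2 + 3*x + 5*y - 6.

Reduce p = 5*x*y - 25*y**2 + 21*x + 25*y - 34 modulo G:
  leading term x*y: subtract (5)·g_3 from 5*x*y - 25*y**2 + 21*x + 25*y - 34 → 6*x - 4
  leading term x: no divisor's leading term divides it; move 6*x to the remainder.
  leading term 1: no divisor's leading term divides it; move -4 to the remainder.
  normal form = 6*x - 4.
The normal form is nonzero, so p ∉ I. Since p minus its normal form lies in I, I + (p) = I + (r) where r = 6*x - 4; decide whether this ideal is the whole ring.
Run Buchberger on G together with r (pairs among the g_i already reduce to 0 since G is a Gröbner basis):
g_1 = y**3 - 26/5*y**2 + 66/25*x + 133/25*y - 132/25, LT = y**3.
g_2 = x**2 - x - 2, LT = x**2.
g_3 = x*y - 5*y**2 + 3*x + 5*y - 6, LT = x*y.
r = 6*x - 4, LT = x.

S(g_2,r): lcm = x**2. S = -1/3*x - 2.
  leading term x: subtract (-1/18)·r from -1/3*x - 2 → -20/9
  leading term 1: no divisor's leading term divides it; move -20/9 to the remainder.
  remainder -20/9 ≠ 0; add m_5 = -20/9 to the basis.

The other S-polynomials (S(g_1,g_2), S(g_1,g_3), S(g_1,r), S(g_2,g_3), S(g_3,r), S(g_1,m_5), S(g_2,m_5), S(g_3,m_5), S(r,m_5)) all reduce to 0 modulo the current basis, so we have a Gröbner basis.
Inter-reduce: drop elements whose leading term is divisible by another's, tail-reduce, and make monic.
Reduced Gröbner basis: {1}.
The reduced Gröbner basis of I + (p) is {1}: the ideal is the whole ring, so the enlarged system has no common solution — adjoining p is inconsistent.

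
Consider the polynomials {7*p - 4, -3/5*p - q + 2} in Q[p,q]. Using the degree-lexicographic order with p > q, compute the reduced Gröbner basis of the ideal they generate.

f_1 = 7*p - 4, LT = p.
f_2 = -3/5*p - q + 2, LT = p.

S(f_1,f_2): lcm = p. S = -5/3*q + 58/21.
  leading term q: no divisor's leading term divides it; move -5/3*q to the remainder.
  leading term 1: no divisor's leading term divides it; move 58/21 to the remainder.
  remainder -5/3*q + 58/21 ≠ 0; add g_3 = -5/3*q + 58/21 to the basis.

The other S-polynomials (S(f_1,g_3), S(f_2,g_3)) all reduce to 0 modulo the current basis, so we have a Gröbner basis.
Inter-reduce: drop elements whose leading term is divisible by another's, tail-reduce, and make monic.

G = {p - 4/7, q - 58/35}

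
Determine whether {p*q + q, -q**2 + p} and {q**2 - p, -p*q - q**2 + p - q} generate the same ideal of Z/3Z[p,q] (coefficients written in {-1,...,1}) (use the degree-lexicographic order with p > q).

Equality of ideals is decidable: compute both reduced Gröbner bases (unique for the ordering) and check whether they agree.
Buchberger on the first generating set:
f_1 = p*q + q, LT = p*q.
f_2 = -q**2 + p, LT = q**2.

S(f_1,f_2): lcm = p*q**2. S = p**2 + q**2.
  reduce S modulo (f_1, f_2):
  remainder p**2 + p ≠ 0; add g_3 = p**2 + p to the basis.

The other S-polynomials (S(f_1,g_3), S(f_2,g_3)) all reduce to 0 modulo the current basis, so we have a Gröbner basis.
Inter-reduce: drop elements whose leading term is divisible by another's, tail-reduce, and make monic.
Reduced Gröbner basis: {p**2 + p, p*q + q, q**2 - p}.

Buchberger on the second generating set:
h_1 = q**2 - p, LT = q**2.
h_2 = -p*q - q**2 + p - q, LT = p*q.

S(h_1,h_2): lcm = p*q**2. S = -q**3 - p**2 + p*q - q**2.
  reduce S modulo (h_1, h_2):
  remainder -p**2 - p ≠ 0; add k_3 = -p**2 - p to the basis.

The other S-polynomials (S(h_1,k_3), S(h_2,k_3)) all reduce to 0 modulo the current basis, so we have a Gröbner basis.
Inter-reduce: drop elements whose leading term is divisible by another's, tail-reduce, and make monic.
Reduced Gröbner basis: {p**2 + p, p*q + q, q**2 - p}.

The two bases agree; hence the ideals are identical.

Yes, the ideals are equal.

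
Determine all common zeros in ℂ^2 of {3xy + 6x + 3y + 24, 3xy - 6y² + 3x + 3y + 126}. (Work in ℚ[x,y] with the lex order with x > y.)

Compute a lex Gröbner basis by Buchberger's algorithm.
f_1 = 3xy + 6x + 3y + 24, LT = xy.
f_2 = 3xy + 3x - 6y² + 3y + 126, LT = xy.

S(f_1,f_2): lcm = xy. S = x + 2y² - 34.
  leading term x: no divisor's leading term divides it; move x to the remainder.
  leading term y²: no divisor's leading term divides it; move 2y² to the remainder.
  leading term 1: no divisor's leading term divides it; move -34 to the remainder.
  remainder x + 2y² - 34 ≠ 0; add h_3 = x + 2y² - 34 to the basis.

S(f_1,h_3): lcm = xy. S = 2x - 2y³ + 35y + 8.
  leading term x: subtract (2)·h_3 from 2x - 2y³ + 35y + 8 → -2y³ - 4y² + 35y + 76
  leading term y³: no divisor's leading term divides it; move -2y³ to the remainder.
  leading term y²: no divisor's leading term divides it; move -4y² to the remainder.
  leading term y: no divisor's leading term divides it; move 35y to the remainder.
  leading term 1: no divisor's leading term divides it; move 76 to the remainder.
  remainder -2y³ - 4y² + 35y + 76 ≠ 0; add h_4 = -2y³ - 4y² + 35y + 76 to the basis.

The other S-polynomials (S(f_2,h_3), S(f_1,h_4), S(f_2,h_4), S(h_3,h_4)) all reduce to 0 modulo the current basis, so we have a Gröbner basis.
Inter-reduce: drop elements whose leading term is divisible by another's, tail-reduce, and make monic.
Reduced Gröbner basis: {x + 2y² - 34, y³ + 2y² - 35/2y - 38}.

From the last basis element, y³ + 2y² - 35/2y - 38 = 0, so y takes values in {-4, 1 - sqrt(42)/2, 1 + sqrt(42)/2}. Each choice, substituted upward through the basis, yields the corresponding point(s) of the solution set.
  y = -4: the earlier basis element becomes x - 2 = 0, giving x = 2 — point (2, -4).
  y = 1 - sqrt(42)/2: the earlier basis element becomes x - 2*sqrt(42) - 11 = 0, giving x = 11 + 2*sqrt(42) — point (11 + 2*sqrt(42), 1 - sqrt(42)/2).
  y = 1 + sqrt(42)/2: the earlier basis element becomes x - 11 + 2*sqrt(42) = 0, giving x = 11 - 2*sqrt(42) — point (11 - 2*sqrt(42), 1 + sqrt(42)/2).
Check: every point annihilates each of the original generators.

{(2, -4), (11 + 2*sqrt(42), 1 - sqrt(42)/2), (11 - 2*sqrt(42), 1 + sqrt(42)/2)}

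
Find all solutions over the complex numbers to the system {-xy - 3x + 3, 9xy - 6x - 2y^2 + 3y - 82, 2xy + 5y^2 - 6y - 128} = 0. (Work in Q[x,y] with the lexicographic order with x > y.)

{(-3, -4)}

Compute a lex Gröbner basis by Buchberger's algorithm.
f_1 = -xy - 3x + 3, LT = xy.
f_2 = 9xy - 6x - 2y^2 + 3y - 82, LT = xy.
f_3 = 2xy + 5y^2 - 6y - 128, LT = xy.

S(f_1,f_2): lcm = xy. S = 11/3x + 2/9y^2 - 1/3y + 55/9.
  leading term x: no divisor's leading term divides it; move 11/3x to the remainder.
  leading term y^2: no divisor's leading term divides it; move 2/9y^2 to the remainder.
  leading term y: no divisor's leading term divides it; move -1/3y to the remainder.
  leading term 1: no divisor's leading term divides it; move 55/9 to the remainder.
  remainder 11/3x + 2/9y^2 - 1/3y + 55/9 ≠ 0; add h_4 = 11/3x + 2/9y^2 - 1/3y + 55/9 to the basis.

S(f_1,f_3): lcm = xy. S = 3x - 5/2y^2 + 3y + 61.
  leading term x: subtract (9/11)·h_4 from 3x - 5/2y^2 + 3y + 61 → -59/22y^2 + 36/11y + 56
  leading term y^2: no divisor's leading term divides it; move -59/22y^2 to the remainder.
  leading term y: no divisor's leading term divides it; move 36/11y to the remainder.
  leading term 1: no divisor's leading term divides it; move 56 to the remainder.
  remainder -59/22y^2 + 36/11y + 56 ≠ 0; add h_5 = -59/22y^2 + 36/11y + 56 to the basis.

S(f_1,h_4): lcm = xy. S = 3x - 2/33y^3 + 1/11y^2 - 5/3y - 3.
  leading term x: subtract (9/11)·h_4 from 3x - 2/33y^3 + 1/11y^2 - 5/3y - 3 → -2/33y^3 - 1/11y^2 - 46/33y - 8
  leading term y^3: subtract (4/177y)·h_5 from -2/33y^3 - 1/11y^2 - 46/33y - 8 → -107/649y^2 - 1726/649y - 8
  leading term y^2: subtract (214/3481)·h_5 from -107/649y^2 - 1726/649y - 8 → -9958/3481y - 39832/3481
  leading term y: no divisor's leading term divides it; move -9958/3481y to the remainder.
  leading term 1: no divisor's leading term divides it; move -39832/3481 to the remainder.
  remainder -9958/3481y - 39832/3481 ≠ 0; add h_6 = -9958/3481y - 39832/3481 to the basis.

The other S-polynomials (S(f_2,f_3), S(f_2,h_4), S(f_3,h_4), S(f_1,h_5), S(f_2,h_5), S(f_3,h_5), S(h_4,h_5), S(f_1,h_6), S(f_2,h_6), S(f_3,h_6), S(h_4,h_6), S(h_5,h_6)) all reduce to 0 modulo the current basis, so we have a Gröbner basis.
Inter-reduce: drop elements whose leading term is divisible by another's, tail-reduce, and make monic.
Reduced Gröbner basis: {x + 3, y + 4}.

From the last basis element, y + 4 = 0, so y takes values in {-4}. Each choice, substituted upward through the basis, yields the corresponding point(s) of the solution set.
  y = -4: the earlier basis element becomes x + 3 = 0, giving x = -3 — point (-3, -4).
Each listed point satisfies every original equation (direct substitution).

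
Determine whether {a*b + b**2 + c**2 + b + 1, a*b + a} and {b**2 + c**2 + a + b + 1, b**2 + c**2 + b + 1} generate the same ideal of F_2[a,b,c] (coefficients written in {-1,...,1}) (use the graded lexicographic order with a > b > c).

No, the ideals differ.

Since reduced Gröbner bases are canonical representatives of ideals under a given ordering, it suffices to compute and compare them.
Buchberger on the first generating set:
f_1 = a*b + b**2 + c**2 + b + 1, LT = a*b.
f_2 = a*b + a, LT = a*b.

S(f_1,f_2): lcm = a*b. S = b**2 + c**2 + a + b + 1.
  leading term b**2: no divisor's leading term divides it; move b**2 to the remainder.
  leading term c**2: no divisor's leading term divides it; move c**2 to the remainder.
  leading term a: no divisor's leading term divides it; move a to the remainder.
  leading term b: no divisor's leading term divides it; move b to the remainder.
  leading term 1: no divisor's leading term divides it; move 1 to the remainder.
  remainder b**2 + c**2 + a + b + 1 ≠ 0; add g_3 = b**2 + c**2 + a + b + 1 to the basis.

S(f_1,g_3): lcm = a*b**2. S = a*c**2 + b**3 + b*c**2 + a**2 + a*b + b**2 + a + b.
  leading term a*c**2: no divisor's leading term divides it; move a*c**2 to the remainder.
  leading term b**3: subtract (b)·g_3 from b**3 + b*c**2 + a**2 + a*b + b**2 + a + b → a**2 + a
  leading term a**2: no divisor's leading term divides it; move a**2 to the remainder.
  leading term a: no divisor's leading term divides it; move a to the remainder.
  remainder a*c**2 + a**2 + a ≠ 0; add g_4 = a*c**2 + a**2 + a to the basis.

The other S-polynomials (S(f_2,g_3), S(f_1,g_4), S(f_2,g_4), S(g_3,g_4)) all reduce to 0 modulo the current basis, so we have a Gröbner basis.
Inter-reduce: drop elements whose leading term is divisible by another's, tail-reduce, and make monic.
Reduced Gröbner basis: {a*c**2 + a**2 + a, a*b + a, b**2 + c**2 + a + b + 1}.

Buchberger on the second generating set:
h_1 = b**2 + c**2 + a + b + 1, LT = b**2.
h_2 = b**2 + c**2 + b + 1, LT = b**2.

S(h_1,h_2): lcm = b**2. S = a.
  leading term a: no divisor's leading term divides it; move a to the remainder.
  remainder a ≠ 0; add k_3 = a to the basis.

The other S-polynomials (S(h_1,k_3), S(h_2,k_3)) all reduce to 0 modulo the current basis, so we have a Gröbner basis.
Inter-reduce: drop elements whose leading term is divisible by another's, tail-reduce, and make monic.
Reduced Gröbner basis: {b**2 + c**2 + b + 1, a}.

Since the reduced bases disagree, the two ideals are not the same.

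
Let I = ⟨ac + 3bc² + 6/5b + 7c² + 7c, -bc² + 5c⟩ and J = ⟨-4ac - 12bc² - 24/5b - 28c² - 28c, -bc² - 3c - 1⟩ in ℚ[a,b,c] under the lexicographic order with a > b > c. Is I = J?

Two ideals are equal iff their reduced Gröbner bases coincide (the reduced basis is unique for a fixed ordering).
Buchberger on the first generating set:
f_1 = ac + 3bc² + 6/5b + 7c² + 7c, LT = ac.
f_2 = -bc² + 5c, LT = bc².

S(f_1,f_2): lcm = abc². S = 5ac + 3b²c³ + 6/5b²c + 7bc³ + 7bc².
  reduce S modulo (f_1, f_2):
  remainder 6/5b²c - 6b ≠ 0; add g_3 = 6/5b²c - 6b to the basis.

S(f_1,g_3): lcm = ab²c. S = 5ab + 3b³c² + 6/5b³ + 7b²c² + 7b²c.
  reduce S modulo (f_1, f_2, g_3):
  remainder 5ab + 6/5b³ + 35bc + 110b ≠ 0; add g_4 = 5ab + 6/5b³ + 35bc + 110b to the basis.

The other S-polynomials (S(f_2,g_3), S(f_1,g_4), S(f_2,g_4), S(g_3,g_4)) all reduce to 0 modulo the current basis, so we have a Gröbner basis.
Inter-reduce: drop elements whose leading term is divisible by another's, tail-reduce, and make monic.
Reduced Gröbner basis: {ab + 6/25b³ + 7bc + 22b, ac + 6/5b + 7c² + 22c, b²c - 5b, bc² - 5c}.

Buchberger on the second generating set:
h_1 = -4ac - 12bc² - 24/5b - 28c² - 28c, LT = ac.
h_2 = -bc² - 3c - 1, LT = bc².

S(h_1,h_2): lcm = abc². S = -3ac - a + 3b²c³ + 6/5b²c + 7bc³ + 7bc².
  reduce S modulo (h_1, h_2):
  remainder -a + 6/5b²c - 3bc + 18/5b - 7c - 7 ≠ 0; add k_3 = -a + 6/5b²c - 3bc + 18/5b - 7c - 7 to the basis.

The other S-polynomials (S(h_1,k_3), S(h_2,k_3)) all reduce to 0 modulo the current basis, so we have a Gröbner basis.
Inter-reduce: drop elements whose leading term is divisible by another's, tail-reduce, and make monic.
Reduced Gröbner basis: {a - 6/5b²c + 3bc - 18/5b + 7c + 7, bc² + 3c + 1}.

The bases are distinct; the ideals are different.

No, the ideals differ.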